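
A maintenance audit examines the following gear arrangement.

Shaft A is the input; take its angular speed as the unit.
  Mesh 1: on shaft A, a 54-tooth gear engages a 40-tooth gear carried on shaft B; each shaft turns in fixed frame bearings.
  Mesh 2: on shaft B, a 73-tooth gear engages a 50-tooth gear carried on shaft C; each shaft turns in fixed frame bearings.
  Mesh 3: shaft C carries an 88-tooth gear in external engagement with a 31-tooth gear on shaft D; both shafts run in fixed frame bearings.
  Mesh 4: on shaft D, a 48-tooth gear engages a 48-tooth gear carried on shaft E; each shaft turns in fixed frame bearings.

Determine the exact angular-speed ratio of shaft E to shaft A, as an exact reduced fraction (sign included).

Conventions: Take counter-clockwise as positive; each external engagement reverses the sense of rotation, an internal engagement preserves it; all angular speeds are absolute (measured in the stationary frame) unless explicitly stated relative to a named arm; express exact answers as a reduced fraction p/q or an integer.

21681/3875

class = fixed-axis compound train [4 meshes; 4 ratios multiply, 4 sense flips]
mesh 1 [54T→40T]: running ratio 27/20, sense −
mesh 2 [73T→50T]: running ratio 1971/1000, sense +
mesh 3 [88T→31T]: running ratio 21681/3875, sense −
mesh 4 [48T→48T]: running ratio 21681/3875, sense +
ω_out/ω_in = 21681/3875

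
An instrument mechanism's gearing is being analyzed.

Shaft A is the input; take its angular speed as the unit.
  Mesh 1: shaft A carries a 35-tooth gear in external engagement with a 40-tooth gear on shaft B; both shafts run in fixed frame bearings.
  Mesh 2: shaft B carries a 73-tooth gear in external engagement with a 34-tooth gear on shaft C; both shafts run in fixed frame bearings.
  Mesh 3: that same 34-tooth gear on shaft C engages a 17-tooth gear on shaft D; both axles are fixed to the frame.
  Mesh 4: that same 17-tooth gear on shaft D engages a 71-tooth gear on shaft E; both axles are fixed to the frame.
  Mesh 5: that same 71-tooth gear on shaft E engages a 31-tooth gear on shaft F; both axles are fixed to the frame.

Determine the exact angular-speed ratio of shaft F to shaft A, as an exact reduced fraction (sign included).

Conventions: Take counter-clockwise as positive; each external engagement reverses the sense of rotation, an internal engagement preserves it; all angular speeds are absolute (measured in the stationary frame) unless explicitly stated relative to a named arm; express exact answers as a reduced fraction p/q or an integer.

class = fixed-axis compound train [5 meshes; 5 ratios multiply, 5 sense flips]
mesh 1 [35T→40T]: running ratio 7/8, sense −
mesh 2 [73T→34T]: running ratio 511/272, sense +
mesh 3 [34T→17T]: running ratio 511/136, sense −
mesh 4 [17T→71T]: running ratio 511/568, sense +
mesh 5 [71T→31T]: running ratio 511/248, sense −
ω_out/ω_in = -511/248

-511/248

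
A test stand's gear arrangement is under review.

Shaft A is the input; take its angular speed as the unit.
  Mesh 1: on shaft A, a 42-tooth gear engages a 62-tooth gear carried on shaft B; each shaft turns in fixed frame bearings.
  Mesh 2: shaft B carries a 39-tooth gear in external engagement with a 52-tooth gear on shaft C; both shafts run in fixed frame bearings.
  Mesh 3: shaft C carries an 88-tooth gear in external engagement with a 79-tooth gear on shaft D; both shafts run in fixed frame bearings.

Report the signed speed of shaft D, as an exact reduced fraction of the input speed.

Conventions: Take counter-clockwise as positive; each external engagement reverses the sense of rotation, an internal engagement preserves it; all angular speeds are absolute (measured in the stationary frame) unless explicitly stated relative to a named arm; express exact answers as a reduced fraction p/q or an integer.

3-mesh fixed-axis compound train (all bearings frame-fixed)
mesh 1 [42T→62T]: |ω|/ω_in = 1×42/62 = 21/31, sense flips to −
mesh 2 [39T→52T]: |ω|/ω_in = (21/31)×39/52 = 63/124, sense flips to +
mesh 3 [88T→79T]: |ω|/ω_in = (63/124)×88/79 = 1386/2449, sense flips to −
signed output speed (× input speed) = -1386/2449

-1386/2449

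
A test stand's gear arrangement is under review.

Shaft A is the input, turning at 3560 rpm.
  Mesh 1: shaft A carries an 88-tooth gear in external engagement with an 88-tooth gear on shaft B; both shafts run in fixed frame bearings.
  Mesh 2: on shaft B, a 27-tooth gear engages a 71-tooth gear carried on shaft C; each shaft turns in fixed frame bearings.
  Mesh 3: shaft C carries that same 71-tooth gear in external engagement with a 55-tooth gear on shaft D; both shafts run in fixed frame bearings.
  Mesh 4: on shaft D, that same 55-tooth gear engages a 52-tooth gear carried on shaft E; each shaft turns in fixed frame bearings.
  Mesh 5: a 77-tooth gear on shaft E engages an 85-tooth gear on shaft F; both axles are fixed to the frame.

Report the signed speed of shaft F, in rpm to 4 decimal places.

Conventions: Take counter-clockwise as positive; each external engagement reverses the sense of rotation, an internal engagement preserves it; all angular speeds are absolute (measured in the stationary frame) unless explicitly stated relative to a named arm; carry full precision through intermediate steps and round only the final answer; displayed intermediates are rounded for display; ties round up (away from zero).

class = fixed-axis compound train [5 meshes; 5 ratios multiply, 5 sense flips]
mesh 1 [88T→88T]: ω = 3560.0000×88/88 = 3560.0000 rpm, sense flips to −
mesh 2 [27T→71T]: ω = 3560.0000×27/71 = 1353.8028 rpm, sense flips to +
mesh 3 [71T→55T]: ω = 1353.8028×71/55 = 1747.6364 rpm, sense flips to −
mesh 4 [55T→52T]: ω = 1747.6364×55/52 = 1848.4615 rpm, sense flips to +
mesh 5 [77T→85T]: ω = 1848.4615×77/85 = 1674.4887 rpm, sense flips to −
signed output speed = -1674.4887 rpm

-1674.4887 rpm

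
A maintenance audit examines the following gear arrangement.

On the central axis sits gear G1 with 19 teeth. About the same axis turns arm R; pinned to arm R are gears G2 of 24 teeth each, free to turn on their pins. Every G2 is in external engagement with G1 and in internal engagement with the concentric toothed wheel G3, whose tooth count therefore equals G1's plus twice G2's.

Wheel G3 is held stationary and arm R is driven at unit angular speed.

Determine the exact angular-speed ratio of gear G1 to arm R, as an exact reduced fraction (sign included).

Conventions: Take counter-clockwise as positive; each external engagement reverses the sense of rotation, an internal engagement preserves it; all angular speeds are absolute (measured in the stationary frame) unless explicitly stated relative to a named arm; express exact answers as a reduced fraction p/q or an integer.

86/19

topology: planetary set — G1 19T / G2 24T / G3 67T, arm = carrier (Willis)
ring teeth: 19 + 2·24 = 67
19(ω_sun−ω_arm) = −67(ω_ring−ω_arm),  ω_ring = 0, ω_arm = 1
ω_sun = 1 − (67/19)(0−1) = 86/19
ω_out/ω_in = 86/19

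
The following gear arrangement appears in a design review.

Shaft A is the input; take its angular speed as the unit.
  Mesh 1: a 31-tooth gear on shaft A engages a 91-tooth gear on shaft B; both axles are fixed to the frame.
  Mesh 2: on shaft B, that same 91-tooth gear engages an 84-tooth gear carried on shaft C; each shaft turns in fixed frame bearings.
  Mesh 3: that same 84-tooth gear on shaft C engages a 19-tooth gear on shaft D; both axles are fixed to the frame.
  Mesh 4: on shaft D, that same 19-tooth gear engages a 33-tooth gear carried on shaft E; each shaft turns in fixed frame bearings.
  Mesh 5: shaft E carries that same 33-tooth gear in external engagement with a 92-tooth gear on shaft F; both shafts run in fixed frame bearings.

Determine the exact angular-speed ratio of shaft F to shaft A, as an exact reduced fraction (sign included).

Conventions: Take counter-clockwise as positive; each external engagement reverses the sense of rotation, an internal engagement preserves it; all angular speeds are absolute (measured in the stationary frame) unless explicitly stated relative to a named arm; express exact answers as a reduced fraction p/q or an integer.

class = fixed-axis compound train [5 meshes; 5 ratios multiply, 5 sense flips]
mesh 1 [31T→91T]: running ratio 31/91, sense −
mesh 2 [91T→84T]: running ratio 31/84, sense +
mesh 3 [84T→19T]: running ratio 31/19, sense −
mesh 4 [19T→33T]: running ratio 31/33, sense +
mesh 5 [33T→92T]: running ratio 31/92, sense −
ω_out/ω_in = -31/92

-31/92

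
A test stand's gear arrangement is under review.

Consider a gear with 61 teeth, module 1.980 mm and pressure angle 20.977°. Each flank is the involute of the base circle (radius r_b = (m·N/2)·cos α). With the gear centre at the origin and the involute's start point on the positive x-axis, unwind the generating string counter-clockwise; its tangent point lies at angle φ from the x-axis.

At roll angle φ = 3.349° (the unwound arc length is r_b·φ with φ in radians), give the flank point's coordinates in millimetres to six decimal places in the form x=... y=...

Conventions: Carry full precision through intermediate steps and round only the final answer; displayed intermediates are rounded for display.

x=56.483848 y=0.003752

topology: single-mesh involute geometry — m = 1.980, N = 61
pitch radius r_p = m·N/2 = 1.980·61/2 = 60.390000
base radius r_b = r_p·cos α = 60.390000·cos 20.977° = 56.387605
roll angle φ = 3.349° = 0.05845108 rad
x = r_b·(cos φ + φ·sin φ) = 56.483848
y = r_b·(sin φ − φ·cos φ) = 0.003752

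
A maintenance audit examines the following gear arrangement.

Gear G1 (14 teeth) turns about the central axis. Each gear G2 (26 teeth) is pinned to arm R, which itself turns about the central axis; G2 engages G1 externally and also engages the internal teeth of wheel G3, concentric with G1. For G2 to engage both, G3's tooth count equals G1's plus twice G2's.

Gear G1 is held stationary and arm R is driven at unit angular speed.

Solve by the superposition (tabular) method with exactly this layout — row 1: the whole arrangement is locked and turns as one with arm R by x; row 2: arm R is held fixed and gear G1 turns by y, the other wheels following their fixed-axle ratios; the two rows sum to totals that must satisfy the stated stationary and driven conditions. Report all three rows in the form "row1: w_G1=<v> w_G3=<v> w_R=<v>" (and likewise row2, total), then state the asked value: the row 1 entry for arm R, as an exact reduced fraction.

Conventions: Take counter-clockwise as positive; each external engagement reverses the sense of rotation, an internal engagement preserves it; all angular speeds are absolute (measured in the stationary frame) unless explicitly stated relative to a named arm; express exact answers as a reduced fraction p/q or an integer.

planetary set (14T centre, 26T on arm, 66T internal) — Willis relation
row 1: whole set turns with the arm by x
superposition row 2 [arm held]: sun y, ring −(14/66)·y, arm 0
boundary: total ω_sun = x + y = 0 and total ω_arm = x = 1  ⇒  y = -1, x = 1
row 2 ring = −(14/66)·(-1) = 7/33
totals (row 1 + row 2): sun 1 + (-1) = 0, ring 1 + 7/33 = 40/33, arm 1 + 0 = 1
asked cell (row1, arm) = 1

row1: w_G1=1 w_G3=1 w_R=1
row2: w_G1=-1 w_G3=7/33 w_R=0
total: w_G1=0 w_G3=40/33 w_R=1
asked value: 1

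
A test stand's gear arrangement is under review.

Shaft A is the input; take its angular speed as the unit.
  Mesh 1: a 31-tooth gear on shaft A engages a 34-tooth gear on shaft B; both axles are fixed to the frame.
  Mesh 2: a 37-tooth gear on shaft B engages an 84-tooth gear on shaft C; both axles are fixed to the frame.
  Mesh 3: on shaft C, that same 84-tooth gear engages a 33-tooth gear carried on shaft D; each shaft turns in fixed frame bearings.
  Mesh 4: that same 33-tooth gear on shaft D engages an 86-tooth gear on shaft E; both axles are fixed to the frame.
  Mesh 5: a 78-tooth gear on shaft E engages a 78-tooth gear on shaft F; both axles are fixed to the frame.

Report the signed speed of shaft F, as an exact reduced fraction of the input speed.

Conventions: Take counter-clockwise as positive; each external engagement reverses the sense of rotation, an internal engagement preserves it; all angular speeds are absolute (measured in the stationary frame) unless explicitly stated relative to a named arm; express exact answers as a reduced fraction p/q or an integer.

-1147/2924

5-mesh fixed-axis compound train (all bearings frame-fixed)
mesh 1 [31T→34T]: |ω|/ω_in = 1×31/34 = 31/34, sense flips to −
mesh 2 [37T→84T]: |ω|/ω_in = (31/34)×37/84 = 1147/2856, sense flips to +
mesh 3 [84T→33T]: |ω|/ω_in = (1147/2856)×84/33 = 1147/1122, sense flips to −
mesh 4 [33T→86T]: |ω|/ω_in = (1147/1122)×33/86 = 1147/2924, sense flips to +
mesh 5 [78T→78T]: |ω|/ω_in = (1147/2924)×78/78 = 1147/2924, sense flips to −
signed output speed (× input speed) = -1147/2924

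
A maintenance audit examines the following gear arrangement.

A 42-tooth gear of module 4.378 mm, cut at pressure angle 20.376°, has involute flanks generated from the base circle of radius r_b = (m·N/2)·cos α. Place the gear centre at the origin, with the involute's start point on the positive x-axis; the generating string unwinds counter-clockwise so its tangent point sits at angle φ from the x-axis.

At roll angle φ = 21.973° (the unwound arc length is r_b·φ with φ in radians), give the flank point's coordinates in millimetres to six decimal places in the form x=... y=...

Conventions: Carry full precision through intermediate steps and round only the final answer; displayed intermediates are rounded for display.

recognized (one wheel, involute flank): single-mesh tooth geometry, m = 4.378, N = 42
pitch radius r_p = m·N/2 = 4.378·42/2 = 91.938000
base radius r_b = r_p·cos α = 91.938000·cos 20.376° = 86.185248
roll angle φ = 21.973° = 0.38350120 rad
x = r_b·(cos φ + φ·sin φ) = 92.291885
y = r_b·(sin φ − φ·cos φ) = 1.596655

x=92.291885 y=1.596655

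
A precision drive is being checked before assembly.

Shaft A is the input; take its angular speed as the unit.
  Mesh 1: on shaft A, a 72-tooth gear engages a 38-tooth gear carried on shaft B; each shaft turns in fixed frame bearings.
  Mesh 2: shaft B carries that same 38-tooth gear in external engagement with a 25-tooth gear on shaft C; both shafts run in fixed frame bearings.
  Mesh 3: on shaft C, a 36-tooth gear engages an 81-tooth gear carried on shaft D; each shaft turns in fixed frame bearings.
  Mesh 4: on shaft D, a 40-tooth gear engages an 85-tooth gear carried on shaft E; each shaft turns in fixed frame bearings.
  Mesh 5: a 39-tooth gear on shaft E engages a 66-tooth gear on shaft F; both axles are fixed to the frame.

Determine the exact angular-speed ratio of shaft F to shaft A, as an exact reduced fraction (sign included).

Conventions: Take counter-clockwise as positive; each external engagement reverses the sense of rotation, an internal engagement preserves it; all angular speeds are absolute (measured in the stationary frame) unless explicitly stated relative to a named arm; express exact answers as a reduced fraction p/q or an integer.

-1664/4675

class = fixed-axis compound train [5 meshes; 5 ratios multiply, 5 sense flips]
mesh 1 [72T→38T]: running ratio 36/19, sense −
mesh 2 [38T→25T]: running ratio 72/25, sense +
mesh 3 [36T→81T]: running ratio 32/25, sense −
mesh 4 [40T→85T]: running ratio 256/425, sense +
mesh 5 [39T→66T]: running ratio 1664/4675, sense −
ω_out/ω_in = -1664/4675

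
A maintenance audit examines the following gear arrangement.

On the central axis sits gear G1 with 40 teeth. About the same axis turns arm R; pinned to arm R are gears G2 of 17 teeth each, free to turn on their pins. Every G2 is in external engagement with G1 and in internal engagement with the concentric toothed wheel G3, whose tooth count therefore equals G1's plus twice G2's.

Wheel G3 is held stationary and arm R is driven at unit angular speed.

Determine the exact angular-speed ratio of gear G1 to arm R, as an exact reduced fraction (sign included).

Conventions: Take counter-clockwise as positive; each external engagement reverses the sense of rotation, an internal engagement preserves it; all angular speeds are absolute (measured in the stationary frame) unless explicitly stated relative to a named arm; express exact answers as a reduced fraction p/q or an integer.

57/20

planetary set (40T centre, 17T on arm, 74T internal) — Willis relation
ring teeth: 40 + 2·17 = 74
40(ω_sun−ω_arm) = −74(ω_ring−ω_arm),  ω_ring = 0, ω_arm = 1
ω_sun = 1 − (74/40)(0−1) = 57/20
ω_out/ω_in = 57/20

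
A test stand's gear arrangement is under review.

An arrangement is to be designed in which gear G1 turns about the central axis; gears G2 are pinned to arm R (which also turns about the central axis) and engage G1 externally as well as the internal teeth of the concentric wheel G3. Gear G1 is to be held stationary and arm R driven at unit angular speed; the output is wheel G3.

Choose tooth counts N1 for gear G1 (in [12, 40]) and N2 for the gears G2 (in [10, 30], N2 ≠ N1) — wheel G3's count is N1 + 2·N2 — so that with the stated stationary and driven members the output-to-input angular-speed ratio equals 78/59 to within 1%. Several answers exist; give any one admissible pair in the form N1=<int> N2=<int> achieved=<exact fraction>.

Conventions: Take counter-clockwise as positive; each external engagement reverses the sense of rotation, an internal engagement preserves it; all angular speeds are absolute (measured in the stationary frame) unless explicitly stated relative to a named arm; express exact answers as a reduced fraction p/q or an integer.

topology: planetary set — design target 78/59, arm = carrier (Willis)
Willis with ω_sun = 0: ω_ring/ω_arm = (N1+N3)/N3; set equal to 78/59  ⇒  N3/N1 = 1/(78/59 − 1) = 59/19
N3 = N1 + 2·N2  ⇒  N2/N1 = (N3/N1 − 1)/2 = (59/19 − 1)/2 = 20/19
smallest multiple with N1 ≥ 12 and N2 ≥ 10: k = 1  ⇒  N1 = 1·19 = 19, N2 = 1·20 = 20 (N1 ≤ 40, N2 ≤ 30, N2 ≠ N1 ✓), N3 = 19 + 2·20 = 59
check: (N1+N3)/N3 with N1 = 19, N3 = 59 gives 78/59; |achieved − target| = 0 ≤ 39/2950 ✓

N1=19 N2=20 achieved=78/59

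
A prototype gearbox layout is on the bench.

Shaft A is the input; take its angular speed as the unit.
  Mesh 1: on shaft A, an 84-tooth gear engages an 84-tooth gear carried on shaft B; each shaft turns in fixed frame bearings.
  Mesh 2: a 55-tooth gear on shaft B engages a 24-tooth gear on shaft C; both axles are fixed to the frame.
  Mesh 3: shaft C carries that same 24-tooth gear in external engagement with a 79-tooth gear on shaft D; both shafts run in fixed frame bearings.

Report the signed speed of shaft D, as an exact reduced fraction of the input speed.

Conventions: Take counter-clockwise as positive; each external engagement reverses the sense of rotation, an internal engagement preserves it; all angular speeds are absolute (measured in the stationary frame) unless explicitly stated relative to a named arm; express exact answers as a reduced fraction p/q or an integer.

3-mesh fixed-axis compound train (all bearings frame-fixed)
mesh 1 [84T→84T]: |ω|/ω_in = 1×84/84 = 1, sense flips to −
mesh 2 [55T→24T]: |ω|/ω_in = 1×55/24 = 55/24, sense flips to +
mesh 3 [24T→79T]: |ω|/ω_in = (55/24)×24/79 = 55/79, sense flips to −
signed output speed (× input speed) = -55/79

-55/79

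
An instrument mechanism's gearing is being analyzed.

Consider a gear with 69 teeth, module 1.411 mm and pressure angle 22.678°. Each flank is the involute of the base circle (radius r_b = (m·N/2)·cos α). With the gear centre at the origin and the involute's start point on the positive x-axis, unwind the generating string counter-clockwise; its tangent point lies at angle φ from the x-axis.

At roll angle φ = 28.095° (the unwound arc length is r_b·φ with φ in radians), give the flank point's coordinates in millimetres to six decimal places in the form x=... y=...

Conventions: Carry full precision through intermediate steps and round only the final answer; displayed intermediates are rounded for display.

x=49.995488 y=1.723136

class = single-mesh tooth geometry [base-circle involute, m = 1.411, 69T]
pitch radius r_p = m·N/2 = 1.411·69/2 = 48.679500
base radius r_b = r_p·cos α = 48.679500·cos 22.678° = 44.915903
roll angle φ = 28.095° = 0.49035025 rad
x = r_b·(cos φ + φ·sin φ) = 49.995488
y = r_b·(sin φ − φ·cos φ) = 1.723136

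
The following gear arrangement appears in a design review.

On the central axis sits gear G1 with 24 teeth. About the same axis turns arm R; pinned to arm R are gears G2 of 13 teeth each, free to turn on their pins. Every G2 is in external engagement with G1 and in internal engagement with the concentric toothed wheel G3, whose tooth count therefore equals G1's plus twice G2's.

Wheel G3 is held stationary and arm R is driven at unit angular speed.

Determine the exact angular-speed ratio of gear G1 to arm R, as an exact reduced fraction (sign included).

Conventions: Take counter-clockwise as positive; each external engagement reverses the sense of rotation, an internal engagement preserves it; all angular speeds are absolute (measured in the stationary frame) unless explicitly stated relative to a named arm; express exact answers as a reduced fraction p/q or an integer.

planetary set (24T centre, 13T on arm, 50T internal) — Willis relation
ring teeth: 24 + 2·13 = 50
24(ω_sun−ω_arm) = −50(ω_ring−ω_arm),  ω_ring = 0, ω_arm = 1
ω_sun = 1 − (50/24)(0−1) = 37/12
ω_out/ω_in = 37/12

37/12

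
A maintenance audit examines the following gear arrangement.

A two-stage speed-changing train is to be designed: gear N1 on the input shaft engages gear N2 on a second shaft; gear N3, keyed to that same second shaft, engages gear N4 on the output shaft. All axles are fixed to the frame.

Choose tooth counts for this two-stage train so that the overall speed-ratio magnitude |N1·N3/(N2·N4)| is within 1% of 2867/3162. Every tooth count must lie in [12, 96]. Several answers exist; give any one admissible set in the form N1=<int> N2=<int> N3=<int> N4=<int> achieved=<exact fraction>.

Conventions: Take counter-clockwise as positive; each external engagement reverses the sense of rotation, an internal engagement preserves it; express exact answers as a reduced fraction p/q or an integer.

class = fixed-axis compound train [2-stage, 2867/3162 wanted]
target = 2867/3162 in lowest terms: an exact hit needs N1·N3 = k·2867 and N2·N4 = k·3162 for one integer k, every count in [12, 96]; additionally prefer no 1:1 stage (N1 ≠ N2, N3 ≠ N4)
k = 1: N1·N3 = 2867 = 47·61, N2·N4 = 3162 = 34·93
achieved = 47·61/(34·93) = 2867/3162; |achieved − target| = 0 ≤ 2867/316200 ✓

N1=47 N2=34 N3=61 N4=93 achieved=2867/3162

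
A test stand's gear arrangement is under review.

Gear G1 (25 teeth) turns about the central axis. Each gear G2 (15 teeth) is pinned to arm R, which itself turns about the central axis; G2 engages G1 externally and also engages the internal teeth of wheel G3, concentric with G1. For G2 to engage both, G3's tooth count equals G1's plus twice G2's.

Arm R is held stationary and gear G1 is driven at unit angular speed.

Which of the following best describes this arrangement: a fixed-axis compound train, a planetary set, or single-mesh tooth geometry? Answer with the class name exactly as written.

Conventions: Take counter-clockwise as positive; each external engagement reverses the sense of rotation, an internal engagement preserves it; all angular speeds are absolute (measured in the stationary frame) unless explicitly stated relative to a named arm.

class = planetary set [G3 = 25+2·15 = 55; Willis about the carrier]
classification: planetary set

planetary set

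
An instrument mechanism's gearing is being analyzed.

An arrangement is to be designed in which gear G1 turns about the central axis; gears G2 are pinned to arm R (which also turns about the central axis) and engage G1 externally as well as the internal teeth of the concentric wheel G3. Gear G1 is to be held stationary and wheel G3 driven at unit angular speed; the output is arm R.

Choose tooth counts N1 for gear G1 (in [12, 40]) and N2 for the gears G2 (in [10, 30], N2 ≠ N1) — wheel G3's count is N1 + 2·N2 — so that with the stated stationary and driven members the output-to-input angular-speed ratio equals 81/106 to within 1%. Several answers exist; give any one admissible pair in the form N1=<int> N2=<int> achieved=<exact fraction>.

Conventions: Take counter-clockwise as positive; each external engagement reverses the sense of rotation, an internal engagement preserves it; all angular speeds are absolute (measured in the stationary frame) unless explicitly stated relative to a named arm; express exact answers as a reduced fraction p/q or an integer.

planetary set to be sized for 81/106 (Willis relation)
Willis with ω_sun = 0: ω_arm/ω_ring = N3/(N1+N3); set equal to 81/106  ⇒  N3/N1 = (81/106)/(1 − 81/106) = 81/25
N3 = N1 + 2·N2  ⇒  N2/N1 = (N3/N1 − 1)/2 = (81/25 − 1)/2 = 28/25
smallest multiple with N1 ≥ 12 and N2 ≥ 10: k = 1  ⇒  N1 = 1·25 = 25, N2 = 1·28 = 28 (N1 ≤ 40, N2 ≤ 30, N2 ≠ N1 ✓), N3 = 25 + 2·28 = 81
check: N3/(N1+N3) with N1 = 25, N3 = 81 gives 81/106; |achieved − target| = 0 ≤ 81/10600 ✓

N1=25 N2=28 achieved=81/106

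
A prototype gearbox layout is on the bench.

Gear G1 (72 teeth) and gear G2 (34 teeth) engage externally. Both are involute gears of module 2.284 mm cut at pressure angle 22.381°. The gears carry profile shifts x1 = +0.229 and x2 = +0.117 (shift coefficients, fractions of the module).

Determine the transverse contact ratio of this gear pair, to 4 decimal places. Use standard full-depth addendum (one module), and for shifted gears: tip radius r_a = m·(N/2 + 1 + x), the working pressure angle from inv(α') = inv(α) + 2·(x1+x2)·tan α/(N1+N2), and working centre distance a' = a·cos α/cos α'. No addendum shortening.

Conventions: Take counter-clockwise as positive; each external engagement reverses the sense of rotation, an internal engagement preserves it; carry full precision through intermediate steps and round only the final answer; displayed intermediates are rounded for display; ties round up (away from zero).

recognized (one external pair, fixed centres): single-mesh tooth geometry, m = 2.284, N1 = 72, N2 = 34
base radii: r_b1 = 76.030259, r_b2 = 35.903178
tip radii: r_a1 = 85.031036, r_a2 = 41.379228
inv(α') = inv(22.381°) + 2·(+0.229+0.117)·tan α/(72+34) = 0.02384846  ⇒  α' = 23.25112°
a' = a·cos α / cos α' = 121.0520·cos 22.381°/cos 23.25112° = 121.827871
action lengths: √(r_a1²−r_b1²) = 38.074621, √(r_a2²−r_b2²) = 20.571882
base pitch p_b = π·m·cos α = 6.634892
CR = (38.074621 + 20.571882 − 121.827871·sin 23.25112°)/6.634892 = 1.590608
contact ratio ≈ 1.5906

1.5906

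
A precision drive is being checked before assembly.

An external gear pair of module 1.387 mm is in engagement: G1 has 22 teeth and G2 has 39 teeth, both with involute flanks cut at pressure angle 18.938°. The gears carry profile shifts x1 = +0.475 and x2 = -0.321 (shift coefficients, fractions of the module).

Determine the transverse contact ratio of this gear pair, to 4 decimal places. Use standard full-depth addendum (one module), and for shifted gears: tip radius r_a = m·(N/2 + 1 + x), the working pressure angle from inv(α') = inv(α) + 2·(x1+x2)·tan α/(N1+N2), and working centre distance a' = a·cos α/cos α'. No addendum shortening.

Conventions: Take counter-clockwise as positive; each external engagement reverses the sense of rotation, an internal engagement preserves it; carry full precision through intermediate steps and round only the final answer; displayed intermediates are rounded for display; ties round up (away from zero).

1.5862

topology: single-mesh involute geometry — m = 1.387, 22T/39T pair
base radii: r_b1 = 14.431143, r_b2 = 25.582482
tip radii: r_a1 = 17.302825, r_a2 = 27.988273
inv(α') = inv(18.938°) + 2·(+0.475-0.321)·tan α/(22+39) = 0.01431967  ⇒  α' = 19.74356°
a' = a·cos α / cos α' = 42.3035·cos 18.938°/cos 19.74356° = 42.512782
action lengths: √(r_a1²−r_b1²) = 9.546196, √(r_a2²−r_b2²) = 11.352535
base pitch p_b = π·m·cos α = 4.121525
CR = (9.546196 + 11.352535 − 42.512782·sin 19.74356°)/4.121525 = 1.586173
contact ratio ≈ 1.5862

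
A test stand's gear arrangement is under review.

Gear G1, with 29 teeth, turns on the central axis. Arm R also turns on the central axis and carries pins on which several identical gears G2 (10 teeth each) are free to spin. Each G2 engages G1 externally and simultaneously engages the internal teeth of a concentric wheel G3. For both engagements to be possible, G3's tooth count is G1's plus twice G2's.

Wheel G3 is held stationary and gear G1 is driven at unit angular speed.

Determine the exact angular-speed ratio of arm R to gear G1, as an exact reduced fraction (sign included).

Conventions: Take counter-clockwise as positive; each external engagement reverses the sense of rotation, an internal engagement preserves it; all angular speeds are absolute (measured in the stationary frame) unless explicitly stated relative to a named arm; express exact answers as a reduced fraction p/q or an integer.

planetary set (29T centre, 10T on arm, 49T internal) — Willis relation
ring teeth: 29 + 2·10 = 49
29(ω_sun−ω_arm) = −49(ω_ring−ω_arm),  ω_ring = 0, ω_sun = 1
29(1−ω_arm) = −49(0−ω_arm)  ⇒  78·ω_arm = 29  ⇒  ω_arm = 29/78
ω_out/ω_in = 29/78

29/78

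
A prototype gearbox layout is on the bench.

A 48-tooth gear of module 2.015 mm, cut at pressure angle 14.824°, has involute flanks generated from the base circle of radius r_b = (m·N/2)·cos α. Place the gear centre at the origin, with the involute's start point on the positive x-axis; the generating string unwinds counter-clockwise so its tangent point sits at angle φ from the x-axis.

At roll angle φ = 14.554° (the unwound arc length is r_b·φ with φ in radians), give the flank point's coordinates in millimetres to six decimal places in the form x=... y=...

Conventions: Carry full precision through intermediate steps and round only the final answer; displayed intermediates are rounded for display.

x=48.234413 y=0.253769

recognized (one wheel, involute flank): single-mesh tooth geometry, m = 2.015, N = 48
pitch radius r_p = m·N/2 = 2.015·48/2 = 48.360000
base radius r_b = r_p·cos α = 48.360000·cos 14.824° = 46.750400
roll angle φ = 14.554° = 0.25401522 rad
x = r_b·(cos φ + φ·sin φ) = 48.234413
y = r_b·(sin φ − φ·cos φ) = 0.253769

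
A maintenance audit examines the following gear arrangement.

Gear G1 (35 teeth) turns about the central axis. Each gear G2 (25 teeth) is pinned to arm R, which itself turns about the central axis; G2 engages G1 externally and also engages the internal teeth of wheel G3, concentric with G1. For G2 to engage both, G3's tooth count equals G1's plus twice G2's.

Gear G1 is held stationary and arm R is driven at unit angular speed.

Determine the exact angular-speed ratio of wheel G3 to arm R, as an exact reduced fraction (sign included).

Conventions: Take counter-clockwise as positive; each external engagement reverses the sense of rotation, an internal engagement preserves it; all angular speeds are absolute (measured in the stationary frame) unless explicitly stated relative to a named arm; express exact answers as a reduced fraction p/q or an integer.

24/17

recognized (axles ride arm R): planetary set, 35/25/85 teeth
ring teeth: 35 + 2·25 = 85
35(ω_sun−ω_arm) = −85(ω_ring−ω_arm),  ω_sun = 0, ω_arm = 1
ω_ring = 1 − (35/85)(0−1) = 24/17
ω_out/ω_in = 24/17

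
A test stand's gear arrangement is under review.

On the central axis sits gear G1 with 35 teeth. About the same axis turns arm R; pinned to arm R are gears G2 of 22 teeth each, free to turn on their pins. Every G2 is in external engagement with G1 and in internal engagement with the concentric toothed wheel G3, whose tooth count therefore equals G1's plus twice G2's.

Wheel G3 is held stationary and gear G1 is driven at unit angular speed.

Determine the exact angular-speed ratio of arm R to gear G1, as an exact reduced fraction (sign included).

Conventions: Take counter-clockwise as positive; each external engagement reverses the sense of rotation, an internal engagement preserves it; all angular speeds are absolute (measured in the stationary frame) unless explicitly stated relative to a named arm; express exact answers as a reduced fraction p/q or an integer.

35/114

topology: planetary set — G1 35T / G2 22T / G3 79T, arm = carrier (Willis)
ring teeth: 35 + 2·22 = 79
35(ω_sun−ω_arm) = −79(ω_ring−ω_arm),  ω_ring = 0, ω_sun = 1
35(1−ω_arm) = −79(0−ω_arm)  ⇒  114·ω_arm = 35  ⇒  ω_arm = 35/114
ω_out/ω_in = 35/114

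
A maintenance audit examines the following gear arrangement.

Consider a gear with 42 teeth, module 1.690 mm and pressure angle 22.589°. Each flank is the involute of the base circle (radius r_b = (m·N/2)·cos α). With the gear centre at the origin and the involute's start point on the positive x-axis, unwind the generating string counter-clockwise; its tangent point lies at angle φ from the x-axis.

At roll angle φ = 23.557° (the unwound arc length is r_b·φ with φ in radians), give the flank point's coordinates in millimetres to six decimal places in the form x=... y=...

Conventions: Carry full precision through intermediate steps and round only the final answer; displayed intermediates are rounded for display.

x=35.420931 y=0.746368

recognized (one wheel, involute flank): single-mesh tooth geometry, m = 1.690, N = 42
pitch radius r_p = m·N/2 = 1.690·42/2 = 35.490000
base radius r_b = r_p·cos α = 35.490000·cos 22.589° = 32.767348
roll angle φ = 23.557° = 0.41114721 rad
x = r_b·(cos φ + φ·sin φ) = 35.420931
y = r_b·(sin φ − φ·cos φ) = 0.746368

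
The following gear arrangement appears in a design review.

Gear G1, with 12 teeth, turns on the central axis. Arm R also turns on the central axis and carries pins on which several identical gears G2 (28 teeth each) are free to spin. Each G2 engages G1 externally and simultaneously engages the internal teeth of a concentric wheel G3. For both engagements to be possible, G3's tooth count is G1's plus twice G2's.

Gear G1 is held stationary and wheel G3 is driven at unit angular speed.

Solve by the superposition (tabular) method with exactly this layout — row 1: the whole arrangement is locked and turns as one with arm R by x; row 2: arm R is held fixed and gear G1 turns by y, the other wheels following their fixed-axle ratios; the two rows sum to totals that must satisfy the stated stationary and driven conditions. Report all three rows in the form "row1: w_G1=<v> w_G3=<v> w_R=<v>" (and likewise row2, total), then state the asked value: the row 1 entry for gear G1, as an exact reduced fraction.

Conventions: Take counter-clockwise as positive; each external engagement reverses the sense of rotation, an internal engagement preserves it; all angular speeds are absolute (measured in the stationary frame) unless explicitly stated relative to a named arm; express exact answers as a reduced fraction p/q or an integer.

row1: w_G1=17/20 w_G3=17/20 w_R=17/20
row2: w_G1=-17/20 w_G3=3/20 w_R=0
total: w_G1=0 w_G3=1 w_R=17/20
asked value: 17/20

recognized (axles ride arm R): planetary set, 12/28/68 teeth
row 1 (train locked, turned with arm): all members turn x
superposition row 2 [arm held]: sun y, ring −(12/68)·y, arm 0
boundary: total ω_sun = x + y = 0 and total ω_ring = x − (12/68)·y = 1  ⇒  y = -17/20, x = 17/20
row 2 ring = −(12/68)·(-17/20) = 3/20
totals (row 1 + row 2): sun 17/20 + (-17/20) = 0, ring 17/20 + 3/20 = 1, arm 17/20 + 0 = 17/20
asked cell (row1, sun) = 17/20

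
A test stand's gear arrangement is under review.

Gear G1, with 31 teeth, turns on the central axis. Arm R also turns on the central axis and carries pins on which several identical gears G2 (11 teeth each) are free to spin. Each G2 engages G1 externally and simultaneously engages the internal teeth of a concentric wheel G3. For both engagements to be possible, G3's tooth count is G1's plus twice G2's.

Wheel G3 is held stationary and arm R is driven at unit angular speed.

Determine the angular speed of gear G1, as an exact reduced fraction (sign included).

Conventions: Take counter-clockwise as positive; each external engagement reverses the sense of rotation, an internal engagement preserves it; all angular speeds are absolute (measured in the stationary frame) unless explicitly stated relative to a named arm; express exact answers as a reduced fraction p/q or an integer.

84/31

recognized (axles ride arm R): planetary set, 31/11/53 teeth
ring teeth: 31 + 2·11 = 53
31(ω_sun−ω_arm) = −53(ω_ring−ω_arm),  ω_ring = 0, ω_arm = 1
ω_sun = 1 − (53/31)(0−1) = 84/31
exact speed ratio = 84/31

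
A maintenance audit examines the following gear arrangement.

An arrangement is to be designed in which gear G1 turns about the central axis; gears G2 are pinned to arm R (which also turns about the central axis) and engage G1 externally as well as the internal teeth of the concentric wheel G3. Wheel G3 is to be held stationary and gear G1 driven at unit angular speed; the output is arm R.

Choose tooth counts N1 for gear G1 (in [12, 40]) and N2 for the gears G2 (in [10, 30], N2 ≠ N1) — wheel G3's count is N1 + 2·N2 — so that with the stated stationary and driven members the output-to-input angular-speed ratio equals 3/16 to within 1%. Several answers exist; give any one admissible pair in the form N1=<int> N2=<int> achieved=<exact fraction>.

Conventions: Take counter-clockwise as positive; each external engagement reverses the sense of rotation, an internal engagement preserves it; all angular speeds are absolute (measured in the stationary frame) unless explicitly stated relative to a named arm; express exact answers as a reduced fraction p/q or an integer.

N1=12 N2=20 achieved=3/16

design class (target 3/16): planetary set
Willis with ω_ring = 0: ω_arm/ω_sun = N1/(N1+N3); set equal to 3/16  ⇒  N3/N1 = 1/(3/16) − 1 = 13/3
N3 = N1 + 2·N2  ⇒  N2/N1 = (N3/N1 − 1)/2 = (13/3 − 1)/2 = 5/3
smallest multiple with N1 ≥ 12 and N2 ≥ 10: k = 4  ⇒  N1 = 4·3 = 12, N2 = 4·5 = 20 (N1 ≤ 40, N2 ≤ 30, N2 ≠ N1 ✓), N3 = 12 + 2·20 = 52
check: N1/(N1+N3) with N1 = 12, N3 = 52 gives 3/16; |achieved − target| = 0 ≤ 3/1600 ✓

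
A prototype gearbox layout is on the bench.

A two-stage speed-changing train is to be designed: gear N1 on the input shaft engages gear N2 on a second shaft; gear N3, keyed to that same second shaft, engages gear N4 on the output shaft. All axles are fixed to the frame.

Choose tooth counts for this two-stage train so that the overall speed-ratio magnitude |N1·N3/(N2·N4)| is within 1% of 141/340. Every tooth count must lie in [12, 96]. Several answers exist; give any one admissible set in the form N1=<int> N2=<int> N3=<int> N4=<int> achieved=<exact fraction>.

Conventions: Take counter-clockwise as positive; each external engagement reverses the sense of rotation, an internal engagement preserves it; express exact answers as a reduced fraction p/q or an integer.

topology: fixed-axis compound train — 2 stages, target 141/340
target = 141/340 in lowest terms: an exact hit needs N1·N3 = k·141 and N2·N4 = k·340 for one integer k, every count in [12, 96]; additionally prefer no 1:1 stage (N1 ≠ N2, N3 ≠ N4)
k = 1…3: no 1:1-free in-range split of k·141 and k·340 into factor pairs; take k = 4
k = 4: N1·N3 = 564 = 12·47, N2·N4 = 1360 = 16·85
achieved = 12·47/(16·85) = 141/340; |achieved − target| = 0 ≤ 141/34000 ✓

N1=12 N2=16 N3=47 N4=85 achieved=141/340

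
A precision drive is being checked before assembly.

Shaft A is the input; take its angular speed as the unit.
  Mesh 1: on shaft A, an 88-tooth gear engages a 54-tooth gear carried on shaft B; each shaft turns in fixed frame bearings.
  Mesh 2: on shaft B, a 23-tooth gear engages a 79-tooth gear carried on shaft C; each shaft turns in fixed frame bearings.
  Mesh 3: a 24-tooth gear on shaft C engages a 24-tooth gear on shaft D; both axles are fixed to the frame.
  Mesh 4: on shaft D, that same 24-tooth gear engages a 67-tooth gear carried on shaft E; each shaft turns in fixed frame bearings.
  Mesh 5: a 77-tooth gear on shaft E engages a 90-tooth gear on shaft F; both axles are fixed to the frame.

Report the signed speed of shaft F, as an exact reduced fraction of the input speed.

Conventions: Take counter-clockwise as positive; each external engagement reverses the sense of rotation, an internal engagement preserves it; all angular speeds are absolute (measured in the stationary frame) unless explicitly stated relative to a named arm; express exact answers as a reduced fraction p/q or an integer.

-311696/2143665

5-mesh fixed-axis compound train (all bearings frame-fixed)
mesh 1 [88T→54T]: |ω|/ω_in = 1×88/54 = 44/27, sense flips to −
mesh 2 [23T→79T]: |ω|/ω_in = (44/27)×23/79 = 1012/2133, sense flips to +
mesh 3 [24T→24T]: |ω|/ω_in = (1012/2133)×24/24 = 1012/2133, sense flips to −
mesh 4 [24T→67T]: |ω|/ω_in = (1012/2133)×24/67 = 8096/47637, sense flips to +
mesh 5 [77T→90T]: |ω|/ω_in = (8096/47637)×77/90 = 311696/2143665, sense flips to −
signed output speed (× input speed) = -311696/2143665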